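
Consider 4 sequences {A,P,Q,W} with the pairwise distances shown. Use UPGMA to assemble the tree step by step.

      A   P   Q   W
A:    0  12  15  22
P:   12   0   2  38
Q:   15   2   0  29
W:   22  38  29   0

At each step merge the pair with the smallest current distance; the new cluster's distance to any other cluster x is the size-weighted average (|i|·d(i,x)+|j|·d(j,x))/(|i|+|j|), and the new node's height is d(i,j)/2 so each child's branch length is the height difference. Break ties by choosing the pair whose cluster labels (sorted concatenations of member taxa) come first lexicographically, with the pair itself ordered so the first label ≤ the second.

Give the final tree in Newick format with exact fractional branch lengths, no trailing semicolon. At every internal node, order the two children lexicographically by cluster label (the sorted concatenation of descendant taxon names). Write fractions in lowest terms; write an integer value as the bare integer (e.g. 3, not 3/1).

step 1: merge (P,Q) at d=2; branch lengths P→1, Q→1; new cluster PQ
  updated: d(A,PQ)=27/2, d(PQ,W)=67/2
step 2: merge (A,PQ) at d=27/2; branch lengths A→27/4, PQ→23/4; new cluster APQ
  updated: d(APQ,W)=89/3
step 3: merge (APQ,W) at d=89/3; branch lengths APQ→97/12, W→89/6; new cluster APQW
final tree: ((A:27/4,(P:1,Q:1):23/4):97/12,W:89/6)
total length: 449/12

((A:27/4,(P:1,Q:1):23/4):97/12,W:89/6)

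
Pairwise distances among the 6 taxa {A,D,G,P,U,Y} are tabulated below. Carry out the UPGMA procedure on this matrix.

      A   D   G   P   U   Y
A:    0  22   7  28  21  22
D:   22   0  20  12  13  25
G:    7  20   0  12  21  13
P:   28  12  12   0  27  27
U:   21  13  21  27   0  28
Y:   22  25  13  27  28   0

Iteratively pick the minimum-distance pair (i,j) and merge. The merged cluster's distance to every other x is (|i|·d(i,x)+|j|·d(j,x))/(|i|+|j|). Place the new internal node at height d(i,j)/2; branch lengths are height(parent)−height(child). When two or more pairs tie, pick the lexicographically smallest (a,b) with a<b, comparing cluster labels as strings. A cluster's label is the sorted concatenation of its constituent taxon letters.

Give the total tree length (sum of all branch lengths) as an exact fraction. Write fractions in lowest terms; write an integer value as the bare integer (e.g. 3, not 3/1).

611/12

1. join A+G (d=7) ⇒ AG; edges |A|=7/2, |G|=7/2
  updated: d(AG,D)=21, d(AG,P)=20, d(AG,U)=21, d(AG,Y)=35/2
2. join D+P (d=12) ⇒ DP; edges |D|=6, |P|=6
  updated: d(AG,DP)=41/2, d(DP,U)=20, d(DP,Y)=26
3. join AG+Y (d=35/2) ⇒ AGY; edges |AG|=21/4, |Y|=35/4
  updated: d(AGY,DP)=67/3, d(AGY,U)=70/3
4. join DP+U (d=20) ⇒ DPU; edges |DP|=4, |U|=10
  updated: d(AGY,DPU)=68/3
5. join AGY+DPU (d=68/3) ⇒ ADGPUY; edges |AGY|=31/12, |DPU|=4/3
final tree: (((A:7/2,G:7/2):21/4,Y:35/4):31/12,((D:6,P:6):4,U:10):4/3)
total length: 611/12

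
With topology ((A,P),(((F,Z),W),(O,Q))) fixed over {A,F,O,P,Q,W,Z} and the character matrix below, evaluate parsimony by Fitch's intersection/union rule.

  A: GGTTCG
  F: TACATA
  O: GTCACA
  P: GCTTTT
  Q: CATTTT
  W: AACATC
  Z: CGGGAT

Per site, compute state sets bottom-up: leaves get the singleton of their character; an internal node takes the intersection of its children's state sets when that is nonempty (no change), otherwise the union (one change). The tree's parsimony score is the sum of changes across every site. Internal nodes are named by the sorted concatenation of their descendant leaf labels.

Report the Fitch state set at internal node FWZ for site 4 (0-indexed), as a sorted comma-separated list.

AP@0: {G} ∩ {G} = {G} (intersection, +0)
FZ@0: {T} ∪ {C} = {C,T} (union, +1)
FWZ@0: {C,T} ∪ {A} = {A,C,T} (union, +1)
OQ@0: {G} ∪ {C} = {C,G} (union, +1)
FOQWZ@0: {A,C,T} ∩ {C,G} = {C} (intersection, +0)
AFOPQWZ@0: {G} ∪ {C} = {C,G} (union, +1)
AP@1: {G} ∪ {C} = {C,G} (union, +1)
FZ@1: {A} ∪ {G} = {A,G} (union, +1)
FWZ@1: {A,G} ∩ {A} = {A} (intersection, +0)
OQ@1: {T} ∪ {A} = {A,T} (union, +1)
FOQWZ@1: {A} ∩ {A,T} = {A} (intersection, +0)
AFOPQWZ@1: {C,G} ∪ {A} = {A,C,G} (union, +1)
AP@2: {T} ∩ {T} = {T} (intersection, +0)
FZ@2: {C} ∪ {G} = {C,G} (union, +1)
FWZ@2: {C,G} ∩ {C} = {C} (intersection, +0)
OQ@2: {C} ∪ {T} = {C,T} (union, +1)
FOQWZ@2: {C} ∩ {C,T} = {C} (intersection, +0)
AFOPQWZ@2: {T} ∪ {C} = {C,T} (union, +1)
AP@3: {T} ∩ {T} = {T} (intersection, +0)
FZ@3: {A} ∪ {G} = {A,G} (union, +1)
FWZ@3: {A,G} ∩ {A} = {A} (intersection, +0)
OQ@3: {A} ∪ {T} = {A,T} (union, +1)
FOQWZ@3: {A} ∩ {A,T} = {A} (intersection, +0)
AFOPQWZ@3: {T} ∪ {A} = {A,T} (union, +1)
AP@4: {C} ∪ {T} = {C,T} (union, +1)
FZ@4: {T} ∪ {A} = {A,T} (union, +1)
FWZ@4: {A,T} ∩ {T} = {T} (intersection, +0)
OQ@4: {C} ∪ {T} = {C,T} (union, +1)
FOQWZ@4: {T} ∩ {C,T} = {T} (intersection, +0)
AFOPQWZ@4: {C,T} ∩ {T} = {T} (intersection, +0)
AP@5: {G} ∪ {T} = {G,T} (union, +1)
FZ@5: {A} ∪ {T} = {A,T} (union, +1)
FWZ@5: {A,T} ∪ {C} = {A,C,T} (union, +1)
OQ@5: {A} ∪ {T} = {A,T} (union, +1)
FOQWZ@5: {A,C,T} ∩ {A,T} = {A,T} (intersection, +0)
AFOPQWZ@5: {G,T} ∩ {A,T} = {T} (intersection, +0)
per-site changes: [4, 4, 3, 3, 3, 4]; total = 21

T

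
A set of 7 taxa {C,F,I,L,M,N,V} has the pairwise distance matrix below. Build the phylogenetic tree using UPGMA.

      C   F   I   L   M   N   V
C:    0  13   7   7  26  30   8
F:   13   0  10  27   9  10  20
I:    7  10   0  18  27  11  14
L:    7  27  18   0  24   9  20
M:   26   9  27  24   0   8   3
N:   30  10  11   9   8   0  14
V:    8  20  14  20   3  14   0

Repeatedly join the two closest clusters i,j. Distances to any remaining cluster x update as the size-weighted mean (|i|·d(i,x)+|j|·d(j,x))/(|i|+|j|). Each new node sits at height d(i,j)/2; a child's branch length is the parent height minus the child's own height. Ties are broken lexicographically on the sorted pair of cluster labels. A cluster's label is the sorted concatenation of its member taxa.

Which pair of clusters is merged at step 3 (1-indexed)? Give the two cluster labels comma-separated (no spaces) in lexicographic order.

iteration 1: select M,V (d=3); attach at lengths (3/2, 3/2); label the merged cluster MV
  updated: d(C,MV)=17, d(F,MV)=29/2, d(I,MV)=41/2, d(L,MV)=22, d(MV,N)=11
iteration 2: select C,I (d=7); attach at lengths (7/2, 7/2); label the merged cluster CI
  updated: d(CI,F)=23/2, d(CI,L)=25/2, d(CI,MV)=75/4, d(CI,N)=41/2
iteration 3: select L,N (d=9); attach at lengths (9/2, 9/2); label the merged cluster LN
  updated: d(CI,LN)=33/2, d(F,LN)=37/2, d(LN,MV)=33/2
iteration 4: select CI,F (d=23/2); attach at lengths (9/4, 23/4); label the merged cluster CFI
  updated: d(CFI,LN)=103/6, d(CFI,MV)=52/3
iteration 5: select LN,MV (d=33/2); attach at lengths (15/4, 27/4); label the merged cluster LMNV
  updated: d(CFI,LMNV)=69/4
iteration 6: select CFI,LMNV (d=69/4); attach at lengths (23/8, 3/8); label the merged cluster CFILMNV
final tree: (((C:7/2,I:7/2):9/4,F:23/4):23/8,((L:9/2,N:9/2):15/4,(M:3/2,V:3/2):27/4):3/8)
total length: 163/4

L,N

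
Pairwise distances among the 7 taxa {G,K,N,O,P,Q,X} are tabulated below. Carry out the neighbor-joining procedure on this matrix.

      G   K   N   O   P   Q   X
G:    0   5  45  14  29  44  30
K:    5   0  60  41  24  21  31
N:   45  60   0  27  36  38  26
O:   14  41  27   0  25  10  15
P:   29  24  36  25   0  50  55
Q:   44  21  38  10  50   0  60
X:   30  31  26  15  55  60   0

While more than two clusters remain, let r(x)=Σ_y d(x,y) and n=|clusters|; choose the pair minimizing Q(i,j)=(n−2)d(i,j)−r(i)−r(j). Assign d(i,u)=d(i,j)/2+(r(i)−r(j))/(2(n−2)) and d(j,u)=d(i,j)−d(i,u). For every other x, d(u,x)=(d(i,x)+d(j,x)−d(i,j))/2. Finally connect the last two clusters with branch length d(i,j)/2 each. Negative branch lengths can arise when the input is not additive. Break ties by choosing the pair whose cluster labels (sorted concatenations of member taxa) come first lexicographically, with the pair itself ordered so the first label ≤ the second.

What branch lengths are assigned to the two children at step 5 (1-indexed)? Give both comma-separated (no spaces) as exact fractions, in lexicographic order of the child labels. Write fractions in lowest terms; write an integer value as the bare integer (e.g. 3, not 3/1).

61/8,-23/4

step 1: merge (G,K) at d=5, Q=-324; branch lengths G→1, K→4; new cluster GK
  updated: d(GK,N)=50, d(GK,O)=25, d(GK,P)=24, d(GK,Q)=30, d(GK,X)=28
step 2: merge (N,X) at d=26, Q=-257; branch lengths N→97/8, X→111/8; new cluster NX
  updated: d(GK,NX)=26, d(NX,O)=8, d(NX,P)=65/2, d(NX,Q)=36
step 3: merge (GK,P) at d=24, Q=-329/2; branch lengths GK→91/12, P→197/12; new cluster GKP
  updated: d(GKP,NX)=69/4, d(GKP,O)=13, d(GKP,Q)=28
step 4: merge (GKP,NX) at d=69/4, Q=-85; branch lengths GKP→63/8, NX→75/8; new cluster GKNPX
  updated: d(GKNPX,O)=15/8, d(GKNPX,Q)=187/8
step 5: merge (GKNPX,O) at d=15/8, Q=-141/4; branch lengths GKNPX→61/8, O→-23/4; new cluster GKNOPX
  updated: d(GKNOPX,Q)=63/4
step 6: merge (GKNOPX,Q) at d=63/4; branch lengths GKNOPX→63/8, Q→63/8; new cluster GKNOPQX
final tree: (((((G:1,K:4):91/12,P:197/12):63/8,(N:97/8,X:111/8):75/8):61/8,O:-23/4):63/8,Q:63/8)
total length: 719/8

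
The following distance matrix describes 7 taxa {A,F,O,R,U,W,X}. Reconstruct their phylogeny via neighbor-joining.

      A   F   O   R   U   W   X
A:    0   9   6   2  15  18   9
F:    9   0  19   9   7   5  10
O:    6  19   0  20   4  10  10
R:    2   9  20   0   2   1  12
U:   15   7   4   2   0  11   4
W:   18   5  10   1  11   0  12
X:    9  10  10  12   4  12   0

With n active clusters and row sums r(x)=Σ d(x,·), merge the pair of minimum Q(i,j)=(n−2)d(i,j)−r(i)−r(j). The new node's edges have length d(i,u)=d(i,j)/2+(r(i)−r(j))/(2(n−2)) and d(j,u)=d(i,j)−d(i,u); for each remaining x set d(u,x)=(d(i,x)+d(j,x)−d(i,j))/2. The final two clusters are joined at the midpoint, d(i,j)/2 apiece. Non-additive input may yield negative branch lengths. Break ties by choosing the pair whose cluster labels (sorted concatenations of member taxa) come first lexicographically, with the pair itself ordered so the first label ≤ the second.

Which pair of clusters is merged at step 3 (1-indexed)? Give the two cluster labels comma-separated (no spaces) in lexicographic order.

F,RW

1. join A+O (d=6, Q=-98) ⇒ AO; edges |A|=2, |O|=4
  updated: d(AO,F)=11, d(AO,R)=8, d(AO,U)=13/2, d(AO,W)=11, d(AO,X)=13/2
2. join R+W (d=1, Q=-68) ⇒ RW; edges |R|=-1/2, |W|=3/2
  updated: d(AO,RW)=9, d(F,RW)=13/2, d(RW,U)=6, d(RW,X)=23/2
3. join F+RW (d=13/2, Q=-48) ⇒ FRW; edges |F|=7/2, |RW|=3
  updated: d(AO,FRW)=27/4, d(FRW,U)=13/4, d(FRW,X)=15/2
4. join AO+X (d=13/2, Q=-99/4) ⇒ AOX; edges |AO|=59/16, |X|=45/16
  updated: d(AOX,FRW)=31/8, d(AOX,U)=2
5. join AOX+FRW (d=31/8, Q=-73/8) ⇒ AFORWX; edges |AOX|=21/16, |FRW|=41/16
  updated: d(AFORWX,U)=11/16
6. join AFORWX+U (d=11/16) ⇒ AFORUWX; edges |AFORWX|=11/32, |U|=11/32
final tree: ((((A:2,O:4):59/16,X:45/16):21/16,(F:7/2,(R:-1/2,W:3/2):3):41/16):11/32,U:11/32)
total length: 393/16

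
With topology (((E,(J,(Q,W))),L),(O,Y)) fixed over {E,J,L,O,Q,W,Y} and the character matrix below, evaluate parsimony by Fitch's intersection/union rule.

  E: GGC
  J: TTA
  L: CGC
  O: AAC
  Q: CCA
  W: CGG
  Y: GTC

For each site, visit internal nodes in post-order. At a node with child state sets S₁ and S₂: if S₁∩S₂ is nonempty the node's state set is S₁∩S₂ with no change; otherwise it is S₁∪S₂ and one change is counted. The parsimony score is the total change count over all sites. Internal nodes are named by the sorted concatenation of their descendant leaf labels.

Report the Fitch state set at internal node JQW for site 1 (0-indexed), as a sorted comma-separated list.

site 0, node QW: Q={C} ∩ W={C} → {C} (+0)
site 0, node JQW: J={T} ∪ QW={C} → {C,T} (+1)
site 0, node EJQW: E={G} ∪ JQW={C,T} → {C,G,T} (+1)
site 0, node EJLQW: EJQW={C,G,T} ∩ L={C} → {C} (+0)
site 0, node OY: O={A} ∪ Y={G} → {A,G} (+1)
site 0, node EJLOQWY: EJLQW={C} ∪ OY={A,G} → {A,C,G} (+1)
site 1, node QW: Q={C} ∪ W={G} → {C,G} (+1)
site 1, node JQW: J={T} ∪ QW={C,G} → {C,G,T} (+1)
site 1, node EJQW: E={G} ∩ JQW={C,G,T} → {G} (+0)
site 1, node EJLQW: EJQW={G} ∩ L={G} → {G} (+0)
site 1, node OY: O={A} ∪ Y={T} → {A,T} (+1)
site 1, node EJLOQWY: EJLQW={G} ∪ OY={A,T} → {A,G,T} (+1)
site 2, node QW: Q={A} ∪ W={G} → {A,G} (+1)
site 2, node JQW: J={A} ∩ QW={A,G} → {A} (+0)
site 2, node EJQW: E={C} ∪ JQW={A} → {A,C} (+1)
site 2, node EJLQW: EJQW={A,C} ∩ L={C} → {C} (+0)
site 2, node OY: O={C} ∩ Y={C} → {C} (+0)
site 2, node EJLOQWY: EJLQW={C} ∩ OY={C} → {C} (+0)
per-site changes: [4, 4, 2]; total = 10

C,G,T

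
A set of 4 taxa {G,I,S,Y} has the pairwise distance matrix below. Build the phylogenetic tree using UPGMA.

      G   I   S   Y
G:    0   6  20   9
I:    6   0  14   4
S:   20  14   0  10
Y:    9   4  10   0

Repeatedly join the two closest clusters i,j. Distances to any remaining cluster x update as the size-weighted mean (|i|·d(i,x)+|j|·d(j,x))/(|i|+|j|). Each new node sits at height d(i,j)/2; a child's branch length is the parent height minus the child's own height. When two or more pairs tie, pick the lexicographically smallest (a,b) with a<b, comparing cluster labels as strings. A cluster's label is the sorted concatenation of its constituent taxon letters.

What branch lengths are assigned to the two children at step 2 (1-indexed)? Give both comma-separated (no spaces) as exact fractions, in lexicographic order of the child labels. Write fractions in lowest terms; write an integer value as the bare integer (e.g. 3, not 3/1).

step 1: merge (I,Y) at d=4; branch lengths I→2, Y→2; new cluster IY
  updated: d(G,IY)=15/2, d(IY,S)=12
step 2: merge (G,IY) at d=15/2; branch lengths G→15/4, IY→7/4; new cluster GIY
  updated: d(GIY,S)=44/3
step 3: merge (GIY,S) at d=44/3; branch lengths GIY→43/12, S→22/3; new cluster GISY
final tree: ((G:15/4,(I:2,Y:2):7/4):43/12,S:22/3)
total length: 245/12

15/4,7/4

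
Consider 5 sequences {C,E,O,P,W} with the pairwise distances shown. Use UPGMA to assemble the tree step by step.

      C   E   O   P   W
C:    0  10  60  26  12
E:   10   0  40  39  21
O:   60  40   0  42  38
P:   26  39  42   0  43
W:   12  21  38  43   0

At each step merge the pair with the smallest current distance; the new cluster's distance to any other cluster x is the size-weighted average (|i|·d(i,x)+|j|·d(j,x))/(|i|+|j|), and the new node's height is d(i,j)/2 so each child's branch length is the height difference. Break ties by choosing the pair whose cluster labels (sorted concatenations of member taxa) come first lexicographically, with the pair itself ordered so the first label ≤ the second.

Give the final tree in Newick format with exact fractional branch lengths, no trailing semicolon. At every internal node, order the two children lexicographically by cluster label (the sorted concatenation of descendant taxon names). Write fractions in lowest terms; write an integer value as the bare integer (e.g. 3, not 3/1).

1. join C+E (d=10) ⇒ CE; edges |C|=5, |E|=5
  updated: d(CE,O)=50, d(CE,P)=65/2, d(CE,W)=33/2
2. join CE+W (d=33/2) ⇒ CEW; edges |CE|=13/4, |W|=33/4
  updated: d(CEW,O)=46, d(CEW,P)=36
3. join CEW+P (d=36) ⇒ CEPW; edges |CEW|=39/4, |P|=18
  updated: d(CEPW,O)=45
4. join CEPW+O (d=45) ⇒ CEOPW; edges |CEPW|=9/2, |O|=45/2
final tree: ((((C:5,E:5):13/4,W:33/4):39/4,P:18):9/2,O:45/2)
total length: 305/4

((((C:5,E:5):13/4,W:33/4):39/4,P:18):9/2,O:45/2)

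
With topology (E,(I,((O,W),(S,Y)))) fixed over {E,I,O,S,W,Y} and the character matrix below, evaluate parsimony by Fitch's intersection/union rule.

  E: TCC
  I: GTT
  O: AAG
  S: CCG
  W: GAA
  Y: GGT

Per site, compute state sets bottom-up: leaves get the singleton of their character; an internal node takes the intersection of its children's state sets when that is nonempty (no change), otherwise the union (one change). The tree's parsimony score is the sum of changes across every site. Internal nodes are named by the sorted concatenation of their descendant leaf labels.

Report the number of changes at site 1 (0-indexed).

site 0, node OW: O={A} ∪ W={G} → {A,G} (+1)
site 0, node SY: S={C} ∪ Y={G} → {C,G} (+1)
site 0, node OSWY: OW={A,G} ∩ SY={C,G} → {G} (+0)
site 0, node IOSWY: I={G} ∩ OSWY={G} → {G} (+0)
site 0, node EIOSWY: E={T} ∪ IOSWY={G} → {G,T} (+1)
site 1, node OW: O={A} ∩ W={A} → {A} (+0)
site 1, node SY: S={C} ∪ Y={G} → {C,G} (+1)
site 1, node OSWY: OW={A} ∪ SY={C,G} → {A,C,G} (+1)
site 1, node IOSWY: I={T} ∪ OSWY={A,C,G} → {A,C,G,T} (+1)
site 1, node EIOSWY: E={C} ∩ IOSWY={A,C,G,T} → {C} (+0)
site 2, node OW: O={G} ∪ W={A} → {A,G} (+1)
site 2, node SY: S={G} ∪ Y={T} → {G,T} (+1)
site 2, node OSWY: OW={A,G} ∩ SY={G,T} → {G} (+0)
site 2, node IOSWY: I={T} ∪ OSWY={G} → {G,T} (+1)
site 2, node EIOSWY: E={C} ∪ IOSWY={G,T} → {C,G,T} (+1)
per-site changes: [3, 3, 4]; total = 10

3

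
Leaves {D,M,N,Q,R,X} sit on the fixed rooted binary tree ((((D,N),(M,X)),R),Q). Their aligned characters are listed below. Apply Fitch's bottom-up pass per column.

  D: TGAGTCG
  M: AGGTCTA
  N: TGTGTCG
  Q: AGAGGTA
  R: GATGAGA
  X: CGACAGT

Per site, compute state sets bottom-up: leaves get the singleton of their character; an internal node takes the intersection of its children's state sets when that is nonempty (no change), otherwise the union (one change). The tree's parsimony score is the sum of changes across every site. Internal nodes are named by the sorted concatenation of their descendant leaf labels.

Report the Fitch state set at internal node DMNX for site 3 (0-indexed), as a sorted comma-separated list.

DN@0: {T} ∩ {T} = {T} (intersection, +0)
MX@0: {A} ∪ {C} = {A,C} (union, +1)
DMNX@0: {T} ∪ {A,C} = {A,C,T} (union, +1)
DMNRX@0: {A,C,T} ∪ {G} = {A,C,G,T} (union, +1)
DMNQRX@0: {A,C,G,T} ∩ {A} = {A} (intersection, +0)
DN@1: {G} ∩ {G} = {G} (intersection, +0)
MX@1: {G} ∩ {G} = {G} (intersection, +0)
DMNX@1: {G} ∩ {G} = {G} (intersection, +0)
DMNRX@1: {G} ∪ {A} = {A,G} (union, +1)
DMNQRX@1: {A,G} ∩ {G} = {G} (intersection, +0)
DN@2: {A} ∪ {T} = {A,T} (union, +1)
MX@2: {G} ∪ {A} = {A,G} (union, +1)
DMNX@2: {A,T} ∩ {A,G} = {A} (intersection, +0)
DMNRX@2: {A} ∪ {T} = {A,T} (union, +1)
DMNQRX@2: {A,T} ∩ {A} = {A} (intersection, +0)
DN@3: {G} ∩ {G} = {G} (intersection, +0)
MX@3: {T} ∪ {C} = {C,T} (union, +1)
DMNX@3: {G} ∪ {C,T} = {C,G,T} (union, +1)
DMNRX@3: {C,G,T} ∩ {G} = {G} (intersection, +0)
DMNQRX@3: {G} ∩ {G} = {G} (intersection, +0)
DN@4: {T} ∩ {T} = {T} (intersection, +0)
MX@4: {C} ∪ {A} = {A,C} (union, +1)
DMNX@4: {T} ∪ {A,C} = {A,C,T} (union, +1)
DMNRX@4: {A,C,T} ∩ {A} = {A} (intersection, +0)
DMNQRX@4: {A} ∪ {G} = {A,G} (union, +1)
DN@5: {C} ∩ {C} = {C} (intersection, +0)
MX@5: {T} ∪ {G} = {G,T} (union, +1)
DMNX@5: {C} ∪ {G,T} = {C,G,T} (union, +1)
DMNRX@5: {C,G,T} ∩ {G} = {G} (intersection, +0)
DMNQRX@5: {G} ∪ {T} = {G,T} (union, +1)
DN@6: {G} ∩ {G} = {G} (intersection, +0)
MX@6: {A} ∪ {T} = {A,T} (union, +1)
DMNX@6: {G} ∪ {A,T} = {A,G,T} (union, +1)
DMNRX@6: {A,G,T} ∩ {A} = {A} (intersection, +0)
DMNQRX@6: {A} ∩ {A} = {A} (intersection, +0)
per-site changes: [3, 1, 3, 2, 3, 3, 2]; total = 17

C,G,T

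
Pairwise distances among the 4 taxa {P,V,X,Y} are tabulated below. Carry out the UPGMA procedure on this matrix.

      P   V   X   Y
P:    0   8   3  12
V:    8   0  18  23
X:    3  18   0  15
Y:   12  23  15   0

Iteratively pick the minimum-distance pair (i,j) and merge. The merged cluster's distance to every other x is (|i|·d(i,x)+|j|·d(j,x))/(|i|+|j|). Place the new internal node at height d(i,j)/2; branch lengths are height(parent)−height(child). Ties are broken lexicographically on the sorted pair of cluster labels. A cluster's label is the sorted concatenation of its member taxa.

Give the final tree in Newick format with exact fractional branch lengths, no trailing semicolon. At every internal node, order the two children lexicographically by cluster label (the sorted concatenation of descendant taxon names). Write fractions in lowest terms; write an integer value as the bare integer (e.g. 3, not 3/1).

step 1: merge (P,X) at d=3; branch lengths P→3/2, X→3/2; new cluster PX
  updated: d(PX,V)=13, d(PX,Y)=27/2
step 2: merge (PX,V) at d=13; branch lengths PX→5, V→13/2; new cluster PVX
  updated: d(PVX,Y)=50/3
step 3: merge (PVX,Y) at d=50/3; branch lengths PVX→11/6, Y→25/3; new cluster PVXY
final tree: (((P:3/2,X:3/2):5,V:13/2):11/6,Y:25/3)
total length: 74/3

(((P:3/2,X:3/2):5,V:13/2):11/6,Y:25/3)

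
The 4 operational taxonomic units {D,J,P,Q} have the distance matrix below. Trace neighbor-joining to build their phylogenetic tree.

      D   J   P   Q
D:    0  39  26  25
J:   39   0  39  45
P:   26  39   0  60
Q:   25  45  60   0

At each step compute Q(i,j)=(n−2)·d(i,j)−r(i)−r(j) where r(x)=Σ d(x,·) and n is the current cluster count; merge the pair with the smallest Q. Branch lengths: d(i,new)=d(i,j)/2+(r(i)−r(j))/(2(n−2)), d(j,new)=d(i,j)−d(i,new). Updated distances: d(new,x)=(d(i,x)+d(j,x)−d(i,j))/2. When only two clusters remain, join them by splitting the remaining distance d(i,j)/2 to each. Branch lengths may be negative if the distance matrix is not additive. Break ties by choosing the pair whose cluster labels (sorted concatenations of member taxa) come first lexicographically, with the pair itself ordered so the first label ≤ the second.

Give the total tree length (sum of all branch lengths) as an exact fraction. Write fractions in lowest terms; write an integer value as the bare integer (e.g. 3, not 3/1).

149/2

step 1: merge (D,Q) at d=25, Q=-170; branch lengths D→5/2, Q→45/2; new cluster DQ
  updated: d(DQ,J)=59/2, d(DQ,P)=61/2
step 2: merge (DQ,J) at d=59/2, Q=-99; branch lengths DQ→21/2, J→19; new cluster DJQ
  updated: d(DJQ,P)=20
step 3: merge (DJQ,P) at d=20; branch lengths DJQ→10, P→10; new cluster DJPQ
final tree: (((D:5/2,Q:45/2):21/2,J:19):10,P:10)
total length: 149/2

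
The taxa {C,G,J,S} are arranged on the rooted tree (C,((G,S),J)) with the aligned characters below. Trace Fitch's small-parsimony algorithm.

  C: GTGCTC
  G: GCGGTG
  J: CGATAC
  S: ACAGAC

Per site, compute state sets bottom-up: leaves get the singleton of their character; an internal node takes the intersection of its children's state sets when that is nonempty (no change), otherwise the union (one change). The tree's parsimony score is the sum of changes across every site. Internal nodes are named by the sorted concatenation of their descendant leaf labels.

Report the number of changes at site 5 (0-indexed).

1

[col 0] GS: children G:{G}, S:{A} ∪→ {A,G}; cost 1
[col 0] GJS: children GS:{A,G}, J:{C} ∪→ {A,C,G}; cost 1
[col 0] CGJS: children C:{G}, GJS:{A,C,G} ∩→ {G}; cost 0
[col 1] GS: children G:{C}, S:{C} ∩→ {C}; cost 0
[col 1] GJS: children GS:{C}, J:{G} ∪→ {C,G}; cost 1
[col 1] CGJS: children C:{T}, GJS:{C,G} ∪→ {C,G,T}; cost 1
[col 2] GS: children G:{G}, S:{A} ∪→ {A,G}; cost 1
[col 2] GJS: children GS:{A,G}, J:{A} ∩→ {A}; cost 0
[col 2] CGJS: children C:{G}, GJS:{A} ∪→ {A,G}; cost 1
[col 3] GS: children G:{G}, S:{G} ∩→ {G}; cost 0
[col 3] GJS: children GS:{G}, J:{T} ∪→ {G,T}; cost 1
[col 3] CGJS: children C:{C}, GJS:{G,T} ∪→ {C,G,T}; cost 1
[col 4] GS: children G:{T}, S:{A} ∪→ {A,T}; cost 1
[col 4] GJS: children GS:{A,T}, J:{A} ∩→ {A}; cost 0
[col 4] CGJS: children C:{T}, GJS:{A} ∪→ {A,T}; cost 1
[col 5] GS: children G:{G}, S:{C} ∪→ {C,G}; cost 1
[col 5] GJS: children GS:{C,G}, J:{C} ∩→ {C}; cost 0
[col 5] CGJS: children C:{C}, GJS:{C} ∩→ {C}; cost 0
per-site changes: [2, 2, 2, 2, 2, 1]; total = 11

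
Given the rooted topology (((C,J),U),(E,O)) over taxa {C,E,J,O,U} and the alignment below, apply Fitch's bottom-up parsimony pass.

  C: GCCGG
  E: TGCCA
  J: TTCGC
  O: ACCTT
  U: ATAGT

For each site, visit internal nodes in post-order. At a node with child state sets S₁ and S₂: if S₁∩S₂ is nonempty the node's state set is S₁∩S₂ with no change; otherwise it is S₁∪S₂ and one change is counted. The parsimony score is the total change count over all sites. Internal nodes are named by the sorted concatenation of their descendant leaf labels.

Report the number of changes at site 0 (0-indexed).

[col 0] CJ: children C:{G}, J:{T} ∪→ {G,T}; cost 1
[col 0] CJU: children CJ:{G,T}, U:{A} ∪→ {A,G,T}; cost 1
[col 0] EO: children E:{T}, O:{A} ∪→ {A,T}; cost 1
[col 0] CEJOU: children CJU:{A,G,T}, EO:{A,T} ∩→ {A,T}; cost 0
[col 1] CJ: children C:{C}, J:{T} ∪→ {C,T}; cost 1
[col 1] CJU: children CJ:{C,T}, U:{T} ∩→ {T}; cost 0
[col 1] EO: children E:{G}, O:{C} ∪→ {C,G}; cost 1
[col 1] CEJOU: children CJU:{T}, EO:{C,G} ∪→ {C,G,T}; cost 1
[col 2] CJ: children C:{C}, J:{C} ∩→ {C}; cost 0
[col 2] CJU: children CJ:{C}, U:{A} ∪→ {A,C}; cost 1
[col 2] EO: children E:{C}, O:{C} ∩→ {C}; cost 0
[col 2] CEJOU: children CJU:{A,C}, EO:{C} ∩→ {C}; cost 0
[col 3] CJ: children C:{G}, J:{G} ∩→ {G}; cost 0
[col 3] CJU: children CJ:{G}, U:{G} ∩→ {G}; cost 0
[col 3] EO: children E:{C}, O:{T} ∪→ {C,T}; cost 1
[col 3] CEJOU: children CJU:{G}, EO:{C,T} ∪→ {C,G,T}; cost 1
[col 4] CJ: children C:{G}, J:{C} ∪→ {C,G}; cost 1
[col 4] CJU: children CJ:{C,G}, U:{T} ∪→ {C,G,T}; cost 1
[col 4] EO: children E:{A}, O:{T} ∪→ {A,T}; cost 1
[col 4] CEJOU: children CJU:{C,G,T}, EO:{A,T} ∩→ {T}; cost 0
per-site changes: [3, 3, 1, 2, 3]; total = 12

3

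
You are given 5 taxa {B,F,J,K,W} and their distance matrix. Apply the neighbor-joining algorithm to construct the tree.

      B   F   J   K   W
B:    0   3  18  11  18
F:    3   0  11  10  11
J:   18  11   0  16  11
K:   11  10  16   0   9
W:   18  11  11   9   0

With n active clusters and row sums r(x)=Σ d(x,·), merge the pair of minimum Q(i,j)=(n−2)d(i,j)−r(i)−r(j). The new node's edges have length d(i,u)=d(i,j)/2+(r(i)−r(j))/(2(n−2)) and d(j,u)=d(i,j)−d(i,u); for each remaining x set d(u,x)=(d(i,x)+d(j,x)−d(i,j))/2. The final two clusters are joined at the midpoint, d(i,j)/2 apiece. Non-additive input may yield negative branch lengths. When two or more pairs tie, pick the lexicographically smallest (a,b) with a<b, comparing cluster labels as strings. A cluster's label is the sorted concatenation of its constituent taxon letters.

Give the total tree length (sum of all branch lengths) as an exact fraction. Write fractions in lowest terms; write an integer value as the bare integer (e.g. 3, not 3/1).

103/4

1. join B+F (d=3, Q=-76) ⇒ BF; edges |B|=4, |F|=-1
  updated: d(BF,J)=13, d(BF,K)=9, d(BF,W)=13
2. join BF+K (d=9, Q=-51) ⇒ BFK; edges |BF|=19/4, |K|=17/4
  updated: d(BFK,J)=10, d(BFK,W)=13/2
3. join BFK+J (d=10, Q=-55/2) ⇒ BFJK; edges |BFK|=11/4, |J|=29/4
  updated: d(BFJK,W)=15/4
4. join BFJK+W (d=15/4) ⇒ BFJKW; edges |BFJK|=15/8, |W|=15/8
final tree: ((((B:4,F:-1):19/4,K:17/4):11/4,J:29/4):15/8,W:15/8)
total length: 103/4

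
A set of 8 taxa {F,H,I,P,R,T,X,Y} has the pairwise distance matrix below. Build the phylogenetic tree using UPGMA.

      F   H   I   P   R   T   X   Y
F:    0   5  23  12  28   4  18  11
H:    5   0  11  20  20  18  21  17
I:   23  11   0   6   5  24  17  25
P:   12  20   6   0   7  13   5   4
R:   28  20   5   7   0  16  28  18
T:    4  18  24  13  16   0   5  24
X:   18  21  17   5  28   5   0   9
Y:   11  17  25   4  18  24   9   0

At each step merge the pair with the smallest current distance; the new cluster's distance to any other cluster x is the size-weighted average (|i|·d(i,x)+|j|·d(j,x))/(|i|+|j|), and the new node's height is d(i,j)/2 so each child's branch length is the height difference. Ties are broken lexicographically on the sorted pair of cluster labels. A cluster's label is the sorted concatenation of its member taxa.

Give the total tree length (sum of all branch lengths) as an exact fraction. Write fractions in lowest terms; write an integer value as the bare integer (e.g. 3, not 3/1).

253/6

1. join F+T (d=4) ⇒ FT; edges |F|=2, |T|=2
  updated: d(FT,H)=23/2, d(FT,I)=47/2, d(FT,P)=25/2, d(FT,R)=22, d(FT,X)=23/2, d(FT,Y)=35/2
2. join P+Y (d=4) ⇒ PY; edges |P|=2, |Y|=2
  updated: d(FT,PY)=15, d(H,PY)=37/2, d(I,PY)=31/2, d(PY,R)=25/2, d(PY,X)=7
3. join I+R (d=5) ⇒ IR; edges |I|=5/2, |R|=5/2
  updated: d(FT,IR)=91/4, d(H,IR)=31/2, d(IR,PY)=14, d(IR,X)=45/2
4. join PY+X (d=7) ⇒ PXY; edges |PY|=3/2, |X|=7/2
  updated: d(FT,PXY)=83/6, d(H,PXY)=58/3, d(IR,PXY)=101/6
5. join FT+H (d=23/2) ⇒ FHT; edges |FT|=15/4, |H|=23/4
  updated: d(FHT,IR)=61/3, d(FHT,PXY)=47/3
6. join FHT+PXY (d=47/3) ⇒ FHPTXY; edges |FHT|=25/12, |PXY|=13/3
  updated: d(FHPTXY,IR)=223/12
7. join FHPTXY+IR (d=223/12) ⇒ FHIPRTXY; edges |FHPTXY|=35/24, |IR|=163/24
final tree: ((((F:2,T:2):15/4,H:23/4):25/12,((P:2,Y:2):3/2,X:7/2):13/3):35/24,(I:5/2,R:5/2):163/24)
total length: 253/6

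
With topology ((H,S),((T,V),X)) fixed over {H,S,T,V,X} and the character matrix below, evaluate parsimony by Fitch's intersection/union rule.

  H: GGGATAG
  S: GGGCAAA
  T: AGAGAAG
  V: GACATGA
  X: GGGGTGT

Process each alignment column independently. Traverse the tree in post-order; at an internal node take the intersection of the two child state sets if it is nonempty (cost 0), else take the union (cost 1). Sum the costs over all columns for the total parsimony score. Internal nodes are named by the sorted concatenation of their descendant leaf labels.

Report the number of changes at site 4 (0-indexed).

2

HS@0: {G} ∩ {G} = {G} (intersection, +0)
TV@0: {A} ∪ {G} = {A,G} (union, +1)
TVX@0: {A,G} ∩ {G} = {G} (intersection, +0)
HSTVX@0: {G} ∩ {G} = {G} (intersection, +0)
HS@1: {G} ∩ {G} = {G} (intersection, +0)
TV@1: {G} ∪ {A} = {A,G} (union, +1)
TVX@1: {A,G} ∩ {G} = {G} (intersection, +0)
HSTVX@1: {G} ∩ {G} = {G} (intersection, +0)
HS@2: {G} ∩ {G} = {G} (intersection, +0)
TV@2: {A} ∪ {C} = {A,C} (union, +1)
TVX@2: {A,C} ∪ {G} = {A,C,G} (union, +1)
HSTVX@2: {G} ∩ {A,C,G} = {G} (intersection, +0)
HS@3: {A} ∪ {C} = {A,C} (union, +1)
TV@3: {G} ∪ {A} = {A,G} (union, +1)
TVX@3: {A,G} ∩ {G} = {G} (intersection, +0)
HSTVX@3: {A,C} ∪ {G} = {A,C,G} (union, +1)
HS@4: {T} ∪ {A} = {A,T} (union, +1)
TV@4: {A} ∪ {T} = {A,T} (union, +1)
TVX@4: {A,T} ∩ {T} = {T} (intersection, +0)
HSTVX@4: {A,T} ∩ {T} = {T} (intersection, +0)
HS@5: {A} ∩ {A} = {A} (intersection, +0)
TV@5: {A} ∪ {G} = {A,G} (union, +1)
TVX@5: {A,G} ∩ {G} = {G} (intersection, +0)
HSTVX@5: {A} ∪ {G} = {A,G} (union, +1)
HS@6: {G} ∪ {A} = {A,G} (union, +1)
TV@6: {G} ∪ {A} = {A,G} (union, +1)
TVX@6: {A,G} ∪ {T} = {A,G,T} (union, +1)
HSTVX@6: {A,G} ∩ {A,G,T} = {A,G} (intersection, +0)
per-site changes: [1, 1, 2, 3, 2, 2, 3]; total = 14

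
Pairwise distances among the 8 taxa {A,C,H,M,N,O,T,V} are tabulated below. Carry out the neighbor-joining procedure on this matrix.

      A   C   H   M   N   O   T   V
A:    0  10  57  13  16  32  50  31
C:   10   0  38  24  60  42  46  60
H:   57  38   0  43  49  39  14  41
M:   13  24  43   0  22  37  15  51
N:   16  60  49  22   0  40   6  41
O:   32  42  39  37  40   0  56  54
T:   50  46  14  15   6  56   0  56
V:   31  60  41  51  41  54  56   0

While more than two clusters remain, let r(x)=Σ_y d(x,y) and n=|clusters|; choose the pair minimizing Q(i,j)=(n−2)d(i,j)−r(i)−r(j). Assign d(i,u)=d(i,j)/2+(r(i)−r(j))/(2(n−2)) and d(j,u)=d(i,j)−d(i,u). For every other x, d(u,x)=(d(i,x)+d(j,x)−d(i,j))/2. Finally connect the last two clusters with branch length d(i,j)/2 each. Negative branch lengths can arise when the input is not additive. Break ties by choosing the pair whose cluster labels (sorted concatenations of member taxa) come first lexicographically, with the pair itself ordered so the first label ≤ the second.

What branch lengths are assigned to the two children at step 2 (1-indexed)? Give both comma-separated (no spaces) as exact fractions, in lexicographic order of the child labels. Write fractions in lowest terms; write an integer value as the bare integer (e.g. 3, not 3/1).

-1/10,101/10

step 1: merge (N,T) at d=6, Q=-441; branch lengths N→9/4, T→15/4; new cluster NT
  updated: d(A,NT)=30, d(C,NT)=50, d(H,NT)=57/2, d(M,NT)=31/2, d(NT,O)=45, d(NT,V)=91/2
step 2: merge (A,C) at d=10, Q=-347; branch lengths A→-1/10, C→101/10; new cluster AC
  updated: d(AC,H)=85/2, d(AC,M)=27/2, d(AC,NT)=35, d(AC,O)=32, d(AC,V)=81/2
step 3: merge (AC,M) at d=27/2, Q=-539/2; branch lengths AC→115/16, M→101/16; new cluster ACM
  updated: d(ACM,H)=36, d(ACM,NT)=37/2, d(ACM,O)=111/4, d(ACM,V)=39
step 4: merge (ACM,O) at d=111/4, Q=-815/4; branch lengths ACM→155/24, O→511/24; new cluster ACMO
  updated: d(ACMO,H)=189/8, d(ACMO,NT)=143/8, d(ACMO,V)=261/8
step 5: merge (ACMO,NT) at d=143/8, Q=-521/4; branch lengths ACMO→9/2, NT→107/8; new cluster ACMNOT
  updated: d(ACMNOT,H)=137/8, d(ACMNOT,V)=241/8
step 6: merge (ACMNOT,H) at d=137/8, Q=-353/4; branch lengths ACMNOT→25/8, H→14; new cluster ACHMNOT
  updated: d(ACHMNOT,V)=27
step 7: merge (ACHMNOT,V) at d=27; branch lengths ACHMNOT→27/2, V→27/2; new cluster ACHMNOTV
final tree: ((((((A:-1/10,C:101/10):115/16,M:101/16):155/24,O:511/24):9/2,(N:9/4,T:15/4):107/8):25/8,H:14):27/2,V:27/2)
total length: 477/4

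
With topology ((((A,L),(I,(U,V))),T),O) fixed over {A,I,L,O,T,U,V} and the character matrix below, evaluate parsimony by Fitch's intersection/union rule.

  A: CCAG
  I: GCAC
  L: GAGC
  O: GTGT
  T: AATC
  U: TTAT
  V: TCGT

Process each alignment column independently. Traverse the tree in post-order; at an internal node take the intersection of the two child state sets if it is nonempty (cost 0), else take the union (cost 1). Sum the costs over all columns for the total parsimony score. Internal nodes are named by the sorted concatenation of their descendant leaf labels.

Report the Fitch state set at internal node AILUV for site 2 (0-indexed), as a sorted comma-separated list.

[col 0] AL: children A:{C}, L:{G} ∪→ {C,G}; cost 1
[col 0] UV: children U:{T}, V:{T} ∩→ {T}; cost 0
[col 0] IUV: children I:{G}, UV:{T} ∪→ {G,T}; cost 1
[col 0] AILUV: children AL:{C,G}, IUV:{G,T} ∩→ {G}; cost 0
[col 0] AILTUV: children AILUV:{G}, T:{A} ∪→ {A,G}; cost 1
[col 0] AILOTUV: children AILTUV:{A,G}, O:{G} ∩→ {G}; cost 0
[col 1] AL: children A:{C}, L:{A} ∪→ {A,C}; cost 1
[col 1] UV: children U:{T}, V:{C} ∪→ {C,T}; cost 1
[col 1] IUV: children I:{C}, UV:{C,T} ∩→ {C}; cost 0
[col 1] AILUV: children AL:{A,C}, IUV:{C} ∩→ {C}; cost 0
[col 1] AILTUV: children AILUV:{C}, T:{A} ∪→ {A,C}; cost 1
[col 1] AILOTUV: children AILTUV:{A,C}, O:{T} ∪→ {A,C,T}; cost 1
[col 2] AL: children A:{A}, L:{G} ∪→ {A,G}; cost 1
[col 2] UV: children U:{A}, V:{G} ∪→ {A,G}; cost 1
[col 2] IUV: children I:{A}, UV:{A,G} ∩→ {A}; cost 0
[col 2] AILUV: children AL:{A,G}, IUV:{A} ∩→ {A}; cost 0
[col 2] AILTUV: children AILUV:{A}, T:{T} ∪→ {A,T}; cost 1
[col 2] AILOTUV: children AILTUV:{A,T}, O:{G} ∪→ {A,G,T}; cost 1
[col 3] AL: children A:{G}, L:{C} ∪→ {C,G}; cost 1
[col 3] UV: children U:{T}, V:{T} ∩→ {T}; cost 0
[col 3] IUV: children I:{C}, UV:{T} ∪→ {C,T}; cost 1
[col 3] AILUV: children AL:{C,G}, IUV:{C,T} ∩→ {C}; cost 0
[col 3] AILTUV: children AILUV:{C}, T:{C} ∩→ {C}; cost 0
[col 3] AILOTUV: children AILTUV:{C}, O:{T} ∪→ {C,T}; cost 1
per-site changes: [3, 4, 4, 3]; total = 14

A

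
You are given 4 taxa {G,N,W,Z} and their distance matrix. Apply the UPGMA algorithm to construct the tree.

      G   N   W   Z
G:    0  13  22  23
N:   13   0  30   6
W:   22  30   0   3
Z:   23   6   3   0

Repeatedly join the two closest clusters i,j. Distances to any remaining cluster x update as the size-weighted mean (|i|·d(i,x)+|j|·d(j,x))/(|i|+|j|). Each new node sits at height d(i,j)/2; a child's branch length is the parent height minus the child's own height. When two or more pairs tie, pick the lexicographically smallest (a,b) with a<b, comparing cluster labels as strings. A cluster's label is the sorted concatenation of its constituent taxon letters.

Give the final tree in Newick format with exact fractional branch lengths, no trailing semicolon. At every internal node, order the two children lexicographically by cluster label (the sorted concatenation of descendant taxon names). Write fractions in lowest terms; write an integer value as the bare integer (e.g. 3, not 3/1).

iteration 1: select W,Z (d=3); attach at lengths (3/2, 3/2); label the merged cluster WZ
  updated: d(G,WZ)=45/2, d(N,WZ)=18
iteration 2: select G,N (d=13); attach at lengths (13/2, 13/2); label the merged cluster GN
  updated: d(GN,WZ)=81/4
iteration 3: select GN,WZ (d=81/4); attach at lengths (29/8, 69/8); label the merged cluster GNWZ
final tree: ((G:13/2,N:13/2):29/8,(W:3/2,Z:3/2):69/8)
total length: 113/4

((G:13/2,N:13/2):29/8,(W:3/2,Z:3/2):69/8)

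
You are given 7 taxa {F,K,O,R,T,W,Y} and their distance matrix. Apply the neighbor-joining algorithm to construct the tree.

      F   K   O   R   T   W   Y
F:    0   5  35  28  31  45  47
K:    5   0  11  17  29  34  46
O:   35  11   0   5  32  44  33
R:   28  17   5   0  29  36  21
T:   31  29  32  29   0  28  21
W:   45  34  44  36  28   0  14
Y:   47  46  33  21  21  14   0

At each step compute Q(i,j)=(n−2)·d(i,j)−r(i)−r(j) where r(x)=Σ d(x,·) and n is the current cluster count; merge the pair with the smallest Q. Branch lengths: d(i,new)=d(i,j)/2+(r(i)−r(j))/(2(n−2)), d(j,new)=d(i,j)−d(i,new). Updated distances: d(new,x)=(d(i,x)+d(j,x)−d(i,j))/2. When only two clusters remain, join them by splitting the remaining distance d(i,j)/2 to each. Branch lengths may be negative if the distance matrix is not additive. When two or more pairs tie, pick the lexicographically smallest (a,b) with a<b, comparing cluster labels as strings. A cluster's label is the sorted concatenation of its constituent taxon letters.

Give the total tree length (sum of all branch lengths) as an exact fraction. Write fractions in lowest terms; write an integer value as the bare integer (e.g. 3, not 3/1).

step 1: merge (W,Y) at d=14, Q=-313; branch lengths W→89/10, Y→51/10; new cluster WY
  updated: d(F,WY)=39, d(K,WY)=33, d(O,WY)=63/2, d(R,WY)=43/2, d(T,WY)=35/2
step 2: merge (F,K) at d=5, Q=-213; branch lengths F→63/8, K→-23/8; new cluster FK
  updated: d(FK,O)=41/2, d(FK,R)=20, d(FK,T)=55/2, d(FK,WY)=67/2
step 3: merge (T,WY) at d=35/2, Q=-315/2; branch lengths T→109/12, WY→101/12; new cluster TWY
  updated: d(FK,TWY)=87/4, d(O,TWY)=23, d(R,TWY)=33/2
step 4: merge (FK,TWY) at d=87/4, Q=-80; branch lengths FK→89/8, TWY→85/8; new cluster FKTWY
  updated: d(FKTWY,O)=87/8, d(FKTWY,R)=59/8
step 5: merge (FKTWY,O) at d=87/8, Q=-93/4; branch lengths FKTWY→53/8, O→17/4; new cluster FKOTWY
  updated: d(FKOTWY,R)=3/4
step 6: merge (FKOTWY,R) at d=3/4; branch lengths FKOTWY→3/8, R→3/8; new cluster FKORTWY
final tree: ((((F:63/8,K:-23/8):89/8,(T:109/12,(W:89/10,Y:51/10):101/12):85/8):53/8,O:17/4):3/8,R:3/8)
total length: 559/8

559/8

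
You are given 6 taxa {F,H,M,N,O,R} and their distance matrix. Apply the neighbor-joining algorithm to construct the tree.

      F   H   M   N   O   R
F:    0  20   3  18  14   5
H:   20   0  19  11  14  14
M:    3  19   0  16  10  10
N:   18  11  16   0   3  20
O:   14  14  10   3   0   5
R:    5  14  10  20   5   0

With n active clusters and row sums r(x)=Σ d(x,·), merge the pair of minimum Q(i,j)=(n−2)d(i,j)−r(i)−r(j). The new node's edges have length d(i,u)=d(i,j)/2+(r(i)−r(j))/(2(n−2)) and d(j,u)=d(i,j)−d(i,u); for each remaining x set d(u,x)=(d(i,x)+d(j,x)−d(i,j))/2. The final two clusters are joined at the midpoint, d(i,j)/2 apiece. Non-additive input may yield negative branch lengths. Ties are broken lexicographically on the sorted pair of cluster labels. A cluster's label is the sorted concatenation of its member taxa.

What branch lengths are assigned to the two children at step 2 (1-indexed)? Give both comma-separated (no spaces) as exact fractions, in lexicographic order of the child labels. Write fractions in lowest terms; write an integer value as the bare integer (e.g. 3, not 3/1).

23/6,13/6

iteration 1: select F,M (d=3, Q=-106); attach at lengths (7/4, 5/4); label the merged cluster FM
  updated: d(FM,H)=18, d(FM,N)=31/2, d(FM,O)=21/2, d(FM,R)=6
iteration 2: select FM,R (d=6, Q=-77); attach at lengths (23/6, 13/6); label the merged cluster FMR
  updated: d(FMR,H)=13, d(FMR,N)=59/4, d(FMR,O)=19/4
iteration 3: select FMR,O (d=19/4, Q=-179/4); attach at lengths (81/16, -5/16); label the merged cluster FMOR
  updated: d(FMOR,H)=89/8, d(FMOR,N)=13/2
iteration 4: select FMOR,H (d=89/8, Q=-229/8); attach at lengths (53/16, 125/16); label the merged cluster FHMOR
  updated: d(FHMOR,N)=51/16
iteration 5: select FHMOR,N (d=51/16); attach at lengths (51/32, 51/32); label the merged cluster FHMNOR
final tree: (((((F:7/4,M:5/4):23/6,R:13/6):81/16,O:-5/16):53/16,H:125/16):51/32,N:51/32)
total length: 449/16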